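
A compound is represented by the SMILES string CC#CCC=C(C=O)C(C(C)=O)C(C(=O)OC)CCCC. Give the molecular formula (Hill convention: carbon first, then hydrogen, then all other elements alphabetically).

Walk through each heavy atom and fill implicit hydrogens from standard valence (C 4, N 3, O 2, S 2, halogen 1):
  atom 1: C, bond orders sum to 1 (valence 4) → 3 H
  atom 2: C, bond orders sum to 4 (valence 4) → 0 H
  atom 3: C, bond orders sum to 4 (valence 4) → 0 H
  atom 4: C, bond orders sum to 2 (valence 4) → 2 H
  atom 5: C, bond orders sum to 3 (valence 4) → 1 H
  atom 6: C, bond orders sum to 4 (valence 4) → 0 H
  atom 7: C, bond orders sum to 3 (valence 4) → 1 H
  atom 8: O, bond orders sum to 2 (valence 2) → 0 H
  atom 9: C, bond orders sum to 3 (valence 4) → 1 H
  atom 10: C, bond orders sum to 4 (valence 4) → 0 H
  atom 11: C, bond orders sum to 1 (valence 4) → 3 H
  atom 12: O, bond orders sum to 2 (valence 2) → 0 H
  atom 13: C, bond orders sum to 3 (valence 4) → 1 H
  atom 14: C, bond orders sum to 4 (valence 4) → 0 H
  atom 15: O, bond orders sum to 2 (valence 2) → 0 H
  atom 16: O, bond orders sum to 2 (valence 2) → 0 H
  atom 17: C, bond orders sum to 1 (valence 4) → 3 H
  atom 18: C, bond orders sum to 2 (valence 4) → 2 H
  atom 19: C, bond orders sum to 2 (valence 4) → 2 H
  atom 20: C, bond orders sum to 2 (valence 4) → 2 H
  atom 21: C, bond orders sum to 1 (valence 4) → 3 H
Totals → C:17, H:24, O:4.

C17H24O4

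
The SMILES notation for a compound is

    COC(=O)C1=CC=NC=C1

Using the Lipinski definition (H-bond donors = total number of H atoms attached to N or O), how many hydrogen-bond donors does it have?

Donors: find every N or O and count the H atoms it carries.
  atom 2 (O): bond orders sum to 2 → 0 H
  atom 4 (O): bond orders sum to 2 → 0 H
  atom 8 (N): bond orders sum to 3 → 0 H
Lipinski HBD = 0.

0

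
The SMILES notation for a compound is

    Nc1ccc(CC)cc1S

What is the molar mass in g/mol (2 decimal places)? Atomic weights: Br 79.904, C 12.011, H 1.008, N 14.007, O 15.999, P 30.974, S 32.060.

First, the molecular formula is C8H11NS (counting implicit H from valence).
  C: 8 × 12.011 = 96.088
  H: 11 × 1.008 = 11.088
  N: 1 × 14.007 = 14.007
  S: 1 × 32.060 = 32.060
Sum: 8×12.011 + 11×1.008 + 1×14.007 + 1×32.060 = 153.243 → 153.24 g/mol.

153.24 g/mol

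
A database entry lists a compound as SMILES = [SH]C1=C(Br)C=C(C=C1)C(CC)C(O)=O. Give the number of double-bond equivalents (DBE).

5

Degree of unsaturation = (number of rings) + (number of π bonds).
Ring closures in the SMILES: 1.
π bonds: 4 double bonds (each 1 DoU) → 4 DoU from unsaturation.
Total DoU = 1 + 4 = 5.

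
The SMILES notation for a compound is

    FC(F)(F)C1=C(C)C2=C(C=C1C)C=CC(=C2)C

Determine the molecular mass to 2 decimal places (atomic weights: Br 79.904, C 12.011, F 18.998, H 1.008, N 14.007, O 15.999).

238.25 g/mol

First, the molecular formula is C14H13F3 (counting implicit H from valence).
  C: 14 × 12.011 = 168.154
  F: 3 × 18.998 = 56.994
  H: 13 × 1.008 = 13.104
Sum: 14×12.011 + 3×18.998 + 13×1.008 = 238.252 → 238.25 g/mol.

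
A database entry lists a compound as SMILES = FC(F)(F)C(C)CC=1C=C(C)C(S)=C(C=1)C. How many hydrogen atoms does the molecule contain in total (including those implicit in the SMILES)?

15

Walk through each heavy atom and fill implicit hydrogens from standard valence (C 4, N 3, O 2, S 2, halogen 1):
  atom 1: F (halogen, monovalent) → 0 H
  atom 2: C, bond orders sum to 4 (valence 4) → 0 H
  atom 3: F (halogen, monovalent) → 0 H
  atom 4: F (halogen, monovalent) → 0 H
  atom 5: C, bond orders sum to 3 (valence 4) → 1 H
  atom 6: C, bond orders sum to 1 (valence 4) → 3 H
  atom 7: C, bond orders sum to 2 (valence 4) → 2 H
  atom 8: C, bond orders sum to 4 (valence 4) → 0 H
  atom 9: C, bond orders sum to 3 (valence 4) → 1 H
  atom 10: C, bond orders sum to 4 (valence 4) → 0 H
  atom 11: C, bond orders sum to 1 (valence 4) → 3 H
  atom 12: C, bond orders sum to 4 (valence 4) → 0 H
  atom 13: S, bond orders sum to 1 (valence 2) → 1 H
  atom 14: C, bond orders sum to 4 (valence 4) → 0 H
  atom 15: C, bond orders sum to 3 (valence 4) → 1 H
  atom 16: C, bond orders sum to 1 (valence 4) → 3 H
Total hydrogens: 15.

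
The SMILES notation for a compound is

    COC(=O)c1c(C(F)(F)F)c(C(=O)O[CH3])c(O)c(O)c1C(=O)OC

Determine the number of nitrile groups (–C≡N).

0

Scan the SMILES for the nitrile motif — none present.
Groups that are present: 3 ester, 2 hydroxyl.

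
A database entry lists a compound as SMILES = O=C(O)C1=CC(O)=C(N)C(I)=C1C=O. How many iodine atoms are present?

Scan the SMILES for I atoms (remember two-letter symbols like Cl and Br are single atoms).
Iodine count: 1.

1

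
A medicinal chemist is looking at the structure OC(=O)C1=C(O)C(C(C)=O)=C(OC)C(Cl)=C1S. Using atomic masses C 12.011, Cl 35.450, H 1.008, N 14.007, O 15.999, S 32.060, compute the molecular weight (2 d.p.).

First, the molecular formula is C10H9ClO5S (counting implicit H from valence).
  C: 10 × 12.011 = 120.110
  Cl: 1 × 35.450 = 35.450
  H: 9 × 1.008 = 9.072
  O: 5 × 15.999 = 79.995
  S: 1 × 32.060 = 32.060
Sum: 10×12.011 + 1×35.450 + 9×1.008 + 5×15.999 + 1×32.060 = 276.687 → 276.69 g/mol.

276.69 g/mol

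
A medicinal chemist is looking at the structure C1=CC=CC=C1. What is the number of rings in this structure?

In SMILES, each pair of matching ring-closure digits denotes one ring-closing bond; the number of such bonds equals the number of independent rings.
Ring-closure bonds here: 1.

1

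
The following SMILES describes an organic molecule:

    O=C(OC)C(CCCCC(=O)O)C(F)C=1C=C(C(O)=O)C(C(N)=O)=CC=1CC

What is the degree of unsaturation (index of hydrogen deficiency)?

8

Molecular formula: C19H24FNO7.
DoU = (2C + 2 + N − H − X) / 2, where X is the halogen count and O/S are ignored.
    = (2·19 + 2 + 1 − 24 − 1) / 2 = 16 / 2 = 8.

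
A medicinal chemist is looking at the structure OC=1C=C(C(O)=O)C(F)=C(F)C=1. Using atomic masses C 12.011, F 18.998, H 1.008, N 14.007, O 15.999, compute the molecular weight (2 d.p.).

First, the molecular formula is C7H4F2O3 (counting implicit H from valence).
  C: 7 × 12.011 = 84.077
  F: 2 × 18.998 = 37.996
  H: 4 × 1.008 = 4.032
  O: 3 × 15.999 = 47.997
Sum: 7×12.011 + 2×18.998 + 4×1.008 + 3×15.999 = 174.102 → 174.10 g/mol.

174.10 g/mol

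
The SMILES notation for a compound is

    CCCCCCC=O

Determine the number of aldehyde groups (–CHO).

1

The aldehyde motif appears at heavy-atom position 7 in the SMILES.
Aldehyde count: 1.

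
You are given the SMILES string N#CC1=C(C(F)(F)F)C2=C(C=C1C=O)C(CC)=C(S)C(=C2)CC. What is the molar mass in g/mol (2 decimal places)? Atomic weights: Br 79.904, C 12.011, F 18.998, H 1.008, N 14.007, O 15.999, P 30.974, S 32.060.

First, the molecular formula is C17H14F3NOS (counting implicit H from valence).
  C: 17 × 12.011 = 204.187
  F: 3 × 18.998 = 56.994
  H: 14 × 1.008 = 14.112
  N: 1 × 14.007 = 14.007
  O: 1 × 15.999 = 15.999
  S: 1 × 32.060 = 32.060
Sum: 17×12.011 + 3×18.998 + 14×1.008 + 1×14.007 + 1×15.999 + 1×32.060 = 337.359 → 337.36 g/mol.

337.36 g/mol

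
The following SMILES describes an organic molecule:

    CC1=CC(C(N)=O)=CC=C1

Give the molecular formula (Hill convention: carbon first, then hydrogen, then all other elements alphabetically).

Walk through each heavy atom and fill implicit hydrogens from standard valence (C 4, N 3, O 2, S 2, halogen 1):
  atom 1: C, bond orders sum to 1 (valence 4) → 3 H
  atom 2: C, bond orders sum to 4 (valence 4) → 0 H
  atom 3: C, bond orders sum to 3 (valence 4) → 1 H
  atom 4: C, bond orders sum to 4 (valence 4) → 0 H
  atom 5: C, bond orders sum to 4 (valence 4) → 0 H
  atom 6: N, bond orders sum to 1 (valence 3) → 2 H
  atom 7: O, bond orders sum to 2 (valence 2) → 0 H
  atom 8: C, bond orders sum to 3 (valence 4) → 1 H
  atom 9: C, bond orders sum to 3 (valence 4) → 1 H
  atom 10: C, bond orders sum to 3 (valence 4) → 1 H
Totals → C:8, H:9, N:1, O:1.

C8H9NO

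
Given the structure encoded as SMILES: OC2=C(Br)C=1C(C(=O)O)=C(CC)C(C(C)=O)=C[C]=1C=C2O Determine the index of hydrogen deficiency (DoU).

9

Degree of unsaturation = (number of rings) + (number of π bonds).
Ring closures in the SMILES: 2.
π bonds: 7 double bonds (each 1 DoU) → 7 DoU from unsaturation.
Total DoU = 2 + 7 = 9.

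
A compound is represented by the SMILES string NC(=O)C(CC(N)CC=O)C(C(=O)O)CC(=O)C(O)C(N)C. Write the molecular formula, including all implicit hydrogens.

C13H23N3O6

Walk through each heavy atom and fill implicit hydrogens from standard valence (C 4, N 3, O 2, S 2, halogen 1):
  atom 1: N, bond orders sum to 1 (valence 3) → 2 H
  atom 2: C, bond orders sum to 4 (valence 4) → 0 H
  atom 3: O, bond orders sum to 2 (valence 2) → 0 H
  atom 4: C, bond orders sum to 3 (valence 4) → 1 H
  atom 5: C, bond orders sum to 2 (valence 4) → 2 H
  atom 6: C, bond orders sum to 3 (valence 4) → 1 H
  atom 7: N, bond orders sum to 1 (valence 3) → 2 H
  atom 8: C, bond orders sum to 2 (valence 4) → 2 H
  atom 9: C, bond orders sum to 3 (valence 4) → 1 H
  atom 10: O, bond orders sum to 2 (valence 2) → 0 H
  atom 11: C, bond orders sum to 3 (valence 4) → 1 H
  atom 12: C, bond orders sum to 4 (valence 4) → 0 H
  atom 13: O, bond orders sum to 2 (valence 2) → 0 H
  atom 14: O, bond orders sum to 1 (valence 2) → 1 H
  atom 15: C, bond orders sum to 2 (valence 4) → 2 H
  atom 16: C, bond orders sum to 4 (valence 4) → 0 H
  atom 17: O, bond orders sum to 2 (valence 2) → 0 H
  atom 18: C, bond orders sum to 3 (valence 4) → 1 H
  atom 19: O, bond orders sum to 1 (valence 2) → 1 H
  atom 20: C, bond orders sum to 3 (valence 4) → 1 H
  atom 21: N, bond orders sum to 1 (valence 3) → 2 H
  atom 22: C, bond orders sum to 1 (valence 4) → 3 H
Totals → C:13, H:23, N:3, O:6.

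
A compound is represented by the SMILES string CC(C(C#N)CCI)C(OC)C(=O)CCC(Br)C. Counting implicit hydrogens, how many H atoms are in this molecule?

21

Walk through each heavy atom and fill implicit hydrogens from standard valence (C 4, N 3, O 2, S 2, halogen 1):
  atom 1: C, bond orders sum to 1 (valence 4) → 3 H
  atom 2: C, bond orders sum to 3 (valence 4) → 1 H
  atom 3: C, bond orders sum to 3 (valence 4) → 1 H
  atom 4: C, bond orders sum to 4 (valence 4) → 0 H
  atom 5: N, bond orders sum to 3 (valence 3) → 0 H
  atom 6: C, bond orders sum to 2 (valence 4) → 2 H
  atom 7: C, bond orders sum to 2 (valence 4) → 2 H
  atom 8: I (halogen, monovalent) → 0 H
  atom 9: C, bond orders sum to 3 (valence 4) → 1 H
  atom 10: O, bond orders sum to 2 (valence 2) → 0 H
  atom 11: C, bond orders sum to 1 (valence 4) → 3 H
  atom 12: C, bond orders sum to 4 (valence 4) → 0 H
  atom 13: O, bond orders sum to 2 (valence 2) → 0 H
  atom 14: C, bond orders sum to 2 (valence 4) → 2 H
  atom 15: C, bond orders sum to 2 (valence 4) → 2 H
  atom 16: C, bond orders sum to 3 (valence 4) → 1 H
  atom 17: Br (halogen, monovalent) → 0 H
  atom 18: C, bond orders sum to 1 (valence 4) → 3 H
Total hydrogens: 21.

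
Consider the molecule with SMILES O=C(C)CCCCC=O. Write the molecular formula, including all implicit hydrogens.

C7H12O2

Walk through each heavy atom and fill implicit hydrogens from standard valence (C 4, N 3, O 2, S 2, halogen 1):
  atom 1: O, bond orders sum to 2 (valence 2) → 0 H
  atom 2: C, bond orders sum to 4 (valence 4) → 0 H
  atom 3: C, bond orders sum to 1 (valence 4) → 3 H
  atom 4: C, bond orders sum to 2 (valence 4) → 2 H
  atom 5: C, bond orders sum to 2 (valence 4) → 2 H
  atom 6: C, bond orders sum to 2 (valence 4) → 2 H
  atom 7: C, bond orders sum to 2 (valence 4) → 2 H
  atom 8: C, bond orders sum to 3 (valence 4) → 1 H
  atom 9: O, bond orders sum to 2 (valence 2) → 0 H
Totals → C:7, H:12, O:2.
In Hill order: C7H12O2.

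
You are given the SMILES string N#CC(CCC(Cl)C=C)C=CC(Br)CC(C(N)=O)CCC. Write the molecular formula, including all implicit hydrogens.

C16H24BrClN2O

Walk through each heavy atom and fill implicit hydrogens from standard valence (C 4, N 3, O 2, S 2, halogen 1):
  atom 1: N, bond orders sum to 3 (valence 3) → 0 H
  atom 2: C, bond orders sum to 4 (valence 4) → 0 H
  atom 3: C, bond orders sum to 3 (valence 4) → 1 H
  atom 4: C, bond orders sum to 2 (valence 4) → 2 H
  atom 5: C, bond orders sum to 2 (valence 4) → 2 H
  atom 6: C, bond orders sum to 3 (valence 4) → 1 H
  atom 7: Cl (halogen, monovalent) → 0 H
  atom 8: C, bond orders sum to 3 (valence 4) → 1 H
  atom 9: C, bond orders sum to 2 (valence 4) → 2 H
  atom 10: C, bond orders sum to 3 (valence 4) → 1 H
  atom 11: C, bond orders sum to 3 (valence 4) → 1 H
  atom 12: C, bond orders sum to 3 (valence 4) → 1 H
  atom 13: Br (halogen, monovalent) → 0 H
  atom 14: C, bond orders sum to 2 (valence 4) → 2 H
  atom 15: C, bond orders sum to 3 (valence 4) → 1 H
  atom 16: C, bond orders sum to 4 (valence 4) → 0 H
  atom 17: N, bond orders sum to 1 (valence 3) → 2 H
  atom 18: O, bond orders sum to 2 (valence 2) → 0 H
  atom 19: C, bond orders sum to 2 (valence 4) → 2 H
  atom 20: C, bond orders sum to 2 (valence 4) → 2 H
  atom 21: C, bond orders sum to 1 (valence 4) → 3 H
Totals → C:16, H:24, Br:1, Cl:1, N:2, O:1.
In Hill order: C16H24BrClN2O.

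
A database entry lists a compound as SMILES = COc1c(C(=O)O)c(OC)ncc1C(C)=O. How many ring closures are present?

In SMILES, each pair of matching ring-closure digits denotes one ring-closing bond; the number of such bonds equals the number of independent rings.
Ring-closure bonds here: 1.

1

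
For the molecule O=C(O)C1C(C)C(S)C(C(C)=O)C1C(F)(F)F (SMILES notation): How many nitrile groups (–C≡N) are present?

Scan the SMILES for the nitrile motif — none present.
Groups that are present: 1 carboxylic acid, 1 ketone, 1 thiol.

0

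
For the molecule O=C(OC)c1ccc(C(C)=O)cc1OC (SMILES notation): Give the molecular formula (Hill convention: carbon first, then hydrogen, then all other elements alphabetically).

Walk through each heavy atom and fill implicit hydrogens from standard valence (C 4, N 3, O 2, S 2, halogen 1); for lowercase aromatic atoms, an aromatic c carries 1 H when it has two neighbours and 0 H with three, and aromatic n carries 0 H:
  atom 1: O, bond orders sum to 2 (valence 2) → 0 H
  atom 2: C, bond orders sum to 4 (valence 4) → 0 H
  atom 3: O, bond orders sum to 2 (valence 2) → 0 H
  atom 4: C, bond orders sum to 1 (valence 4) → 3 H
  atom 5: aromatic c, 3 neighbours → 0 H
  atom 6: aromatic c, 2 neighbours → 1 H
  atom 7: aromatic c, 2 neighbours → 1 H
  atom 8: aromatic c, 3 neighbours → 0 H
  atom 9: C, bond orders sum to 4 (valence 4) → 0 H
  atom 10: C, bond orders sum to 1 (valence 4) → 3 H
  atom 11: O, bond orders sum to 2 (valence 2) → 0 H
  atom 12: aromatic c, 2 neighbours → 1 H
  atom 13: aromatic c, 3 neighbours → 0 H
  atom 14: O, bond orders sum to 2 (valence 2) → 0 H
  atom 15: C, bond orders sum to 1 (valence 4) → 3 H
Totals → C:11, H:12, O:4.
In Hill order: C11H12O4.

C11H12O4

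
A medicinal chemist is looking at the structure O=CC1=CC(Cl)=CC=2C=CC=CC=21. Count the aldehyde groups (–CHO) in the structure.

The aldehyde motif appears at heavy-atom position 2 in the SMILES.
Aldehyde count: 1.

1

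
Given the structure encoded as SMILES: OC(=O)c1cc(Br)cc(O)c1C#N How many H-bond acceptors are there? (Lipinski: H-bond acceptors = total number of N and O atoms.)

4

N atoms: 1; O atoms: 3.
Lipinski HBA = 1 + 3 = 4.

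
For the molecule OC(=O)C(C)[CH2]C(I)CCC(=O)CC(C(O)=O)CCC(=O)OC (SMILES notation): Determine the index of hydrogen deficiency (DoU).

Degree of unsaturation = (number of rings) + (number of π bonds).
Ring closures in the SMILES: 0.
π bonds: 4 double bonds (each 1 DoU) → 4 DoU from unsaturation.
Total DoU = 0 + 4 = 4.

4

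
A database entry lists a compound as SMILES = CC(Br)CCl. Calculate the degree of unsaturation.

Degree of unsaturation = (number of rings) + (number of π bonds).
Ring closures in the SMILES: 0.
π bonds: none → 0 DoU from unsaturation.
Total DoU = 0 + 0 = 0.

0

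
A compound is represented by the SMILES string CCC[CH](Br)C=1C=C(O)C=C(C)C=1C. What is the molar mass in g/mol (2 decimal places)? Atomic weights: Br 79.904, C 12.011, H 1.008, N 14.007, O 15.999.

First, the molecular formula is C12H17BrO (counting implicit H from valence).
  Br: 1 × 79.904 = 79.904
  C: 12 × 12.011 = 144.132
  H: 17 × 1.008 = 17.136
  O: 1 × 15.999 = 15.999
Sum: 1×79.904 + 12×12.011 + 17×1.008 + 1×15.999 = 257.171 → 257.17 g/mol.

257.17 g/mol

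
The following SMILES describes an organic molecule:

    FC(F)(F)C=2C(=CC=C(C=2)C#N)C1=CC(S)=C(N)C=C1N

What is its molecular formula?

Walk through each heavy atom and fill implicit hydrogens from standard valence (C 4, N 3, O 2, S 2, halogen 1):
  atom 1: F (halogen, monovalent) → 0 H
  atom 2: C, bond orders sum to 4 (valence 4) → 0 H
  atom 3: F (halogen, monovalent) → 0 H
  atom 4: F (halogen, monovalent) → 0 H
  atom 5: C, bond orders sum to 4 (valence 4) → 0 H
  atom 6: C, bond orders sum to 4 (valence 4) → 0 H
  atom 7: C, bond orders sum to 3 (valence 4) → 1 H
  atom 8: C, bond orders sum to 3 (valence 4) → 1 H
  atom 9: C, bond orders sum to 4 (valence 4) → 0 H
  atom 10: C, bond orders sum to 3 (valence 4) → 1 H
  atom 11: C, bond orders sum to 4 (valence 4) → 0 H
  atom 12: N, bond orders sum to 3 (valence 3) → 0 H
  atom 13: C, bond orders sum to 4 (valence 4) → 0 H
  atom 14: C, bond orders sum to 3 (valence 4) → 1 H
  atom 15: C, bond orders sum to 4 (valence 4) → 0 H
  atom 16: S, bond orders sum to 1 (valence 2) → 1 H
  atom 17: C, bond orders sum to 4 (valence 4) → 0 H
  atom 18: N, bond orders sum to 1 (valence 3) → 2 H
  atom 19: C, bond orders sum to 3 (valence 4) → 1 H
  atom 20: C, bond orders sum to 4 (valence 4) → 0 H
  atom 21: N, bond orders sum to 1 (valence 3) → 2 H
Totals → C:14, H:10, F:3, N:3, S:1.

C14H10F3N3S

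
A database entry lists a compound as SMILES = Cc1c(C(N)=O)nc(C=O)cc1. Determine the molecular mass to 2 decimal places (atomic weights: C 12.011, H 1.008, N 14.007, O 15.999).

164.16 g/mol

First, the molecular formula is C8H8N2O2 (counting implicit H from valence).
  C: 8 × 12.011 = 96.088
  H: 8 × 1.008 = 8.064
  N: 2 × 14.007 = 28.014
  O: 2 × 15.999 = 31.998
Sum: 8×12.011 + 8×1.008 + 2×14.007 + 2×15.999 = 164.164 → 164.16 g/mol.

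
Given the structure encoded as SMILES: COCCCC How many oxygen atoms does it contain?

Scan the SMILES for O atoms (remember two-letter symbols like Cl and Br are single atoms).
Oxygen count: 1.

1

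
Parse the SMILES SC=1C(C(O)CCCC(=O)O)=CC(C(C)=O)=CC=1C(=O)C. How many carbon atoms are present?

Count every carbon token in the SMILES (each C, including those in ring-closure positions and inside branches).
Carbon count: 15.

15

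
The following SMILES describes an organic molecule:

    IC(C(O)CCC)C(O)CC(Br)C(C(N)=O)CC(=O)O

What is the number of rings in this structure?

In SMILES, each pair of matching ring-closure digits denotes one ring-closing bond; the number of such bonds equals the number of independent rings.
Ring-closure bonds here: 0.

0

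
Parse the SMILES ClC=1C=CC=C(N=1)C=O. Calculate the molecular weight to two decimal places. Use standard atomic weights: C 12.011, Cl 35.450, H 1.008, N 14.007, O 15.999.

First, the molecular formula is C6H4ClNO (counting implicit H from valence).
  C: 6 × 12.011 = 72.066
  Cl: 1 × 35.450 = 35.450
  H: 4 × 1.008 = 4.032
  N: 1 × 14.007 = 14.007
  O: 1 × 15.999 = 15.999
Sum: 6×12.011 + 1×35.450 + 4×1.008 + 1×14.007 + 1×15.999 = 141.554 → 141.55 g/mol.

141.55 g/mol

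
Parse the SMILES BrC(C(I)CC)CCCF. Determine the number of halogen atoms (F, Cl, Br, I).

3

Halogen atoms appear at heavy-atom positions 1, 4, 10 (1×Br, 1×F, 1×I).
Halogen count: 3.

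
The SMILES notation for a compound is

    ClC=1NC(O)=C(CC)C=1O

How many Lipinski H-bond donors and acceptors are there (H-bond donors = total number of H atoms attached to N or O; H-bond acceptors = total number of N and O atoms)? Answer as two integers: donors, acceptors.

Donors: find every N or O and count the H atoms it carries.
  atom 3 (N): bond orders sum to 2 → 1 H
  atom 5 (O): bond orders sum to 1 → 1 H
  atom 10 (O): bond orders sum to 1 → 1 H
Lipinski HBD = 3.
Acceptors: N atoms = 1, O atoms = 2 → HBA = 3.

3, 3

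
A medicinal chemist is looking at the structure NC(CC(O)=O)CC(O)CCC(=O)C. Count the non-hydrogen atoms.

14

Every atom symbol written in the SMILES (organic subset) is one heavy atom; implicit H are not written.
Heavy atoms by element → C:9, N:1, O:4.
Total: 14.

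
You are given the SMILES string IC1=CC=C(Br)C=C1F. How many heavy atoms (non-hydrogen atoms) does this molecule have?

9

Every atom symbol written in the SMILES (organic subset) is one heavy atom; implicit H are not written.
Heavy atoms by element → Br:1, C:6, F:1, I:1.
Total: 9.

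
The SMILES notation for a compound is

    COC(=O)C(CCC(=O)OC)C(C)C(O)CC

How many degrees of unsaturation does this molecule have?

Degree of unsaturation = (number of rings) + (number of π bonds).
Ring closures in the SMILES: 0.
π bonds: 2 double bonds (each 1 DoU) → 2 DoU from unsaturation.
Total DoU = 0 + 2 = 2.

2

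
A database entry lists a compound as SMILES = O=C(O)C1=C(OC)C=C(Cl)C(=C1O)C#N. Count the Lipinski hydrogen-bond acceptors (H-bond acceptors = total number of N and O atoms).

N atoms: 1; O atoms: 4.
Lipinski HBA = 1 + 4 = 5.

5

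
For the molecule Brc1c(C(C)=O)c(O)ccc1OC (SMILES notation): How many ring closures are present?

In SMILES, each pair of matching ring-closure digits denotes one ring-closing bond; the number of such bonds equals the number of independent rings.
Ring-closure bonds here: 1.

1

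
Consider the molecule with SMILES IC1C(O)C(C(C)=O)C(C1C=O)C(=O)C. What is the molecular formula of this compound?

Walk through each heavy atom and fill implicit hydrogens from standard valence (C 4, N 3, O 2, S 2, halogen 1):
  atom 1: I (halogen, monovalent) → 0 H
  atom 2: C, bond orders sum to 3 (valence 4) → 1 H
  atom 3: C, bond orders sum to 3 (valence 4) → 1 H
  atom 4: O, bond orders sum to 1 (valence 2) → 1 H
  atom 5: C, bond orders sum to 3 (valence 4) → 1 H
  atom 6: C, bond orders sum to 4 (valence 4) → 0 H
  atom 7: C, bond orders sum to 1 (valence 4) → 3 H
  atom 8: O, bond orders sum to 2 (valence 2) → 0 H
  atom 9: C, bond orders sum to 3 (valence 4) → 1 H
  atom 10: C, bond orders sum to 3 (valence 4) → 1 H
  atom 11: C, bond orders sum to 3 (valence 4) → 1 H
  atom 12: O, bond orders sum to 2 (valence 2) → 0 H
  atom 13: C, bond orders sum to 4 (valence 4) → 0 H
  atom 14: O, bond orders sum to 2 (valence 2) → 0 H
  atom 15: C, bond orders sum to 1 (valence 4) → 3 H
Totals → C:10, H:13, I:1, O:4.

C10H13IO4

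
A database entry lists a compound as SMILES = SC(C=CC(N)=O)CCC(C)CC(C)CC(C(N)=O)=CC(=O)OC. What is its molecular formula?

C17H28N2O4S

Walk through each heavy atom and fill implicit hydrogens from standard valence (C 4, N 3, O 2, S 2, halogen 1):
  atom 1: S, bond orders sum to 1 (valence 2) → 1 H
  atom 2: C, bond orders sum to 3 (valence 4) → 1 H
  atom 3: C, bond orders sum to 3 (valence 4) → 1 H
  atom 4: C, bond orders sum to 3 (valence 4) → 1 H
  atom 5: C, bond orders sum to 4 (valence 4) → 0 H
  atom 6: N, bond orders sum to 1 (valence 3) → 2 H
  atom 7: O, bond orders sum to 2 (valence 2) → 0 H
  atom 8: C, bond orders sum to 2 (valence 4) → 2 H
  atom 9: C, bond orders sum to 2 (valence 4) → 2 H
  atom 10: C, bond orders sum to 3 (valence 4) → 1 H
  atom 11: C, bond orders sum to 1 (valence 4) → 3 H
  atom 12: C, bond orders sum to 2 (valence 4) → 2 H
  atom 13: C, bond orders sum to 3 (valence 4) → 1 H
  atom 14: C, bond orders sum to 1 (valence 4) → 3 H
  atom 15: C, bond orders sum to 2 (valence 4) → 2 H
  atom 16: C, bond orders sum to 4 (valence 4) → 0 H
  atom 17: C, bond orders sum to 4 (valence 4) → 0 H
  atom 18: N, bond orders sum to 1 (valence 3) → 2 H
  atom 19: O, bond orders sum to 2 (valence 2) → 0 H
  atom 20: C, bond orders sum to 3 (valence 4) → 1 H
  atom 21: C, bond orders sum to 4 (valence 4) → 0 H
  atom 22: O, bond orders sum to 2 (valence 2) → 0 H
  atom 23: O, bond orders sum to 2 (valence 2) → 0 H
  atom 24: C, bond orders sum to 1 (valence 4) → 3 H
Totals → C:17, H:28, N:2, O:4, S:1.
In Hill order: C17H28N2O4S.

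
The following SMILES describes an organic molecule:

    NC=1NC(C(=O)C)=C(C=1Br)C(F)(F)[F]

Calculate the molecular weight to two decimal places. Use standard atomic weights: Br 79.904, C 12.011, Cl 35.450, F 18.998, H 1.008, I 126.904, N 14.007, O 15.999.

First, the molecular formula is C7H6BrF3N2O (counting implicit H from valence).
  Br: 1 × 79.904 = 79.904
  C: 7 × 12.011 = 84.077
  F: 3 × 18.998 = 56.994
  H: 6 × 1.008 = 6.048
  N: 2 × 14.007 = 28.014
  O: 1 × 15.999 = 15.999
Sum: 1×79.904 + 7×12.011 + 3×18.998 + 6×1.008 + 2×14.007 + 1×15.999 = 271.036 → 271.04 g/mol.

271.04 g/mol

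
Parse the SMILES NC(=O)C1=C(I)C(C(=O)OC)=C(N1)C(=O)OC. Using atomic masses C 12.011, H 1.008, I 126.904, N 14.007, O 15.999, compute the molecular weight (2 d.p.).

352.08 g/mol

First, the molecular formula is C9H9IN2O5 (counting implicit H from valence).
  C: 9 × 12.011 = 108.099
  H: 9 × 1.008 = 9.072
  I: 1 × 126.904 = 126.904
  N: 2 × 14.007 = 28.014
  O: 5 × 15.999 = 79.995
Sum: 9×12.011 + 9×1.008 + 1×126.904 + 2×14.007 + 5×15.999 = 352.084 → 352.08 g/mol.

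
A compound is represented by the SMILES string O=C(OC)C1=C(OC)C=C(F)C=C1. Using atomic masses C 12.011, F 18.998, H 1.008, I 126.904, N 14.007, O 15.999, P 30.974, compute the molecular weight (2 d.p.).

184.17 g/mol

First, the molecular formula is C9H9FO3 (counting implicit H from valence).
  C: 9 × 12.011 = 108.099
  F: 1 × 18.998 = 18.998
  H: 9 × 1.008 = 9.072
  O: 3 × 15.999 = 47.997
Sum: 9×12.011 + 1×18.998 + 9×1.008 + 3×15.999 = 184.166 → 184.17 g/mol.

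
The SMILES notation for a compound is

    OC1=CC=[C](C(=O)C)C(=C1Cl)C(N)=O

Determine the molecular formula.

Walk through each heavy atom and fill implicit hydrogens from standard valence (C 4, N 3, O 2, S 2, halogen 1):
  atom 1: O, bond orders sum to 1 (valence 2) → 1 H
  atom 2: C, bond orders sum to 4 (valence 4) → 0 H
  atom 3: C, bond orders sum to 3 (valence 4) → 1 H
  atom 4: C, bond orders sum to 3 (valence 4) → 1 H
  atom 5: C with explicit H count 0
  atom 6: C, bond orders sum to 4 (valence 4) → 0 H
  atom 7: O, bond orders sum to 2 (valence 2) → 0 H
  atom 8: C, bond orders sum to 1 (valence 4) → 3 H
  atom 9: C, bond orders sum to 4 (valence 4) → 0 H
  atom 10: C, bond orders sum to 4 (valence 4) → 0 H
  atom 11: Cl (halogen, monovalent) → 0 H
  atom 12: C, bond orders sum to 4 (valence 4) → 0 H
  atom 13: N, bond orders sum to 1 (valence 3) → 2 H
  atom 14: O, bond orders sum to 2 (valence 2) → 0 H
Totals → C:9, H:8, Cl:1, N:1, O:3.
In Hill order: C9H8ClNO3.

C9H8ClNO3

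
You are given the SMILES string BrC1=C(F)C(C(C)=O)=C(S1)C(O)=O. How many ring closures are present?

In SMILES, each pair of matching ring-closure digits denotes one ring-closing bond; the number of such bonds equals the number of independent rings.
Ring-closure bonds here: 1.

1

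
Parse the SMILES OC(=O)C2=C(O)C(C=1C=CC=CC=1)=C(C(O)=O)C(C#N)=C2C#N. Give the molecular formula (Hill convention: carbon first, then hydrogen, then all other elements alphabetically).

Walk through each heavy atom and fill implicit hydrogens from standard valence (C 4, N 3, O 2, S 2, halogen 1):
  atom 1: O, bond orders sum to 1 (valence 2) → 1 H
  atom 2: C, bond orders sum to 4 (valence 4) → 0 H
  atom 3: O, bond orders sum to 2 (valence 2) → 0 H
  atom 4: C, bond orders sum to 4 (valence 4) → 0 H
  atom 5: C, bond orders sum to 4 (valence 4) → 0 H
  atom 6: O, bond orders sum to 1 (valence 2) → 1 H
  atom 7: C, bond orders sum to 4 (valence 4) → 0 H
  atom 8: C, bond orders sum to 4 (valence 4) → 0 H
  atom 9: C, bond orders sum to 3 (valence 4) → 1 H
  atom 10: C, bond orders sum to 3 (valence 4) → 1 H
  atom 11: C, bond orders sum to 3 (valence 4) → 1 H
  atom 12: C, bond orders sum to 3 (valence 4) → 1 H
  atom 13: C, bond orders sum to 3 (valence 4) → 1 H
  atom 14: C, bond orders sum to 4 (valence 4) → 0 H
  atom 15: C, bond orders sum to 4 (valence 4) → 0 H
  atom 16: O, bond orders sum to 1 (valence 2) → 1 H
  atom 17: O, bond orders sum to 2 (valence 2) → 0 H
  atom 18: C, bond orders sum to 4 (valence 4) → 0 H
  atom 19: C, bond orders sum to 4 (valence 4) → 0 H
  atom 20: N, bond orders sum to 3 (valence 3) → 0 H
  atom 21: C, bond orders sum to 4 (valence 4) → 0 H
  atom 22: C, bond orders sum to 4 (valence 4) → 0 H
  atom 23: N, bond orders sum to 3 (valence 3) → 0 H
Totals → C:16, H:8, N:2, O:5.
In Hill order: C16H8N2O5.

C16H8N2O5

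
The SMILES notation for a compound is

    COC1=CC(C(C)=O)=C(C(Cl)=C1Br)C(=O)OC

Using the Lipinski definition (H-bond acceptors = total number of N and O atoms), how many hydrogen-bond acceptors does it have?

4

N atoms: 0; O atoms: 4.
Lipinski HBA = 0 + 4 = 4.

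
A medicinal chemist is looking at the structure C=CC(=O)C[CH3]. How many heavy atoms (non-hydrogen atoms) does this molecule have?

Every atom symbol written in the SMILES (organic subset) is one heavy atom; implicit H are not written.
Heavy atoms by element → C:5, O:1.
Total: 6.

6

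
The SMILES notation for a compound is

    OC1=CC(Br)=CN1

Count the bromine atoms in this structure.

1

Scan the SMILES for Br atoms (remember two-letter symbols like Cl and Br are single atoms).
Bromine count: 1.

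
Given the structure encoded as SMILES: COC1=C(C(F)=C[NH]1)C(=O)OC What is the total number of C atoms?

Count every carbon token in the SMILES (each C, including those in ring-closure positions and inside branches).
Carbon count: 7.

7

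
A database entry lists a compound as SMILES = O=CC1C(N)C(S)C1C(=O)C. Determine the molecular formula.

Walk through each heavy atom and fill implicit hydrogens from standard valence (C 4, N 3, O 2, S 2, halogen 1):
  atom 1: O, bond orders sum to 2 (valence 2) → 0 H
  atom 2: C, bond orders sum to 3 (valence 4) → 1 H
  atom 3: C, bond orders sum to 3 (valence 4) → 1 H
  atom 4: C, bond orders sum to 3 (valence 4) → 1 H
  atom 5: N, bond orders sum to 1 (valence 3) → 2 H
  atom 6: C, bond orders sum to 3 (valence 4) → 1 H
  atom 7: S, bond orders sum to 1 (valence 2) → 1 H
  atom 8: C, bond orders sum to 3 (valence 4) → 1 H
  atom 9: C, bond orders sum to 4 (valence 4) → 0 H
  atom 10: O, bond orders sum to 2 (valence 2) → 0 H
  atom 11: C, bond orders sum to 1 (valence 4) → 3 H
Totals → C:7, H:11, N:1, O:2, S:1.

C7H11NO2S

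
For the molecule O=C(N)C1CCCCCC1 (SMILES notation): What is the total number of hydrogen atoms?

15

Walk through each heavy atom and fill implicit hydrogens from standard valence (C 4, N 3, O 2, S 2, halogen 1):
  atom 1: O, bond orders sum to 2 (valence 2) → 0 H
  atom 2: C, bond orders sum to 4 (valence 4) → 0 H
  atom 3: N, bond orders sum to 1 (valence 3) → 2 H
  atom 4: C, bond orders sum to 3 (valence 4) → 1 H
  atom 5: C, bond orders sum to 2 (valence 4) → 2 H
  atom 6: C, bond orders sum to 2 (valence 4) → 2 H
  atom 7: C, bond orders sum to 2 (valence 4) → 2 H
  atom 8: C, bond orders sum to 2 (valence 4) → 2 H
  atom 9: C, bond orders sum to 2 (valence 4) → 2 H
  atom 10: C, bond orders sum to 2 (valence 4) → 2 H
Total hydrogens: 15.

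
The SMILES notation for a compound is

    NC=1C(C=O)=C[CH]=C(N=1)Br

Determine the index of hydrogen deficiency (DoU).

5

Molecular formula: C6H5BrN2O.
DoU = (2C + 2 + N − H − X) / 2, where X is the halogen count and O/S are ignored.
    = (2·6 + 2 + 2 − 5 − 1) / 2 = 10 / 2 = 5.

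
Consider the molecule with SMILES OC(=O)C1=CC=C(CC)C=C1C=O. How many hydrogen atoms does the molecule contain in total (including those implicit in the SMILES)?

10

Walk through each heavy atom and fill implicit hydrogens from standard valence (C 4, N 3, O 2, S 2, halogen 1):
  atom 1: O, bond orders sum to 1 (valence 2) → 1 H
  atom 2: C, bond orders sum to 4 (valence 4) → 0 H
  atom 3: O, bond orders sum to 2 (valence 2) → 0 H
  atom 4: C, bond orders sum to 4 (valence 4) → 0 H
  atom 5: C, bond orders sum to 3 (valence 4) → 1 H
  atom 6: C, bond orders sum to 3 (valence 4) → 1 H
  atom 7: C, bond orders sum to 4 (valence 4) → 0 H
  atom 8: C, bond orders sum to 2 (valence 4) → 2 H
  atom 9: C, bond orders sum to 1 (valence 4) → 3 H
  atom 10: C, bond orders sum to 3 (valence 4) → 1 H
  atom 11: C, bond orders sum to 4 (valence 4) → 0 H
  atom 12: C, bond orders sum to 3 (valence 4) → 1 H
  atom 13: O, bond orders sum to 2 (valence 2) → 0 H
Total hydrogens: 10.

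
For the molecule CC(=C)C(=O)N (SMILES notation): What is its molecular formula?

C4H7NO

Walk through each heavy atom and fill implicit hydrogens from standard valence (C 4, N 3, O 2, S 2, halogen 1):
  atom 1: C, bond orders sum to 1 (valence 4) → 3 H
  atom 2: C, bond orders sum to 4 (valence 4) → 0 H
  atom 3: C, bond orders sum to 2 (valence 4) → 2 H
  atom 4: C, bond orders sum to 4 (valence 4) → 0 H
  atom 5: O, bond orders sum to 2 (valence 2) → 0 H
  atom 6: N, bond orders sum to 1 (valence 3) → 2 H
Totals → C:4, H:7, N:1, O:1.
In Hill order: C4H7NO.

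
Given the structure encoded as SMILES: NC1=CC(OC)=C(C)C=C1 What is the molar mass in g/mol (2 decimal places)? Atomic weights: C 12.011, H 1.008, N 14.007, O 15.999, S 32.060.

137.18 g/mol

First, the molecular formula is C8H11NO (counting implicit H from valence).
  C: 8 × 12.011 = 96.088
  H: 11 × 1.008 = 11.088
  N: 1 × 14.007 = 14.007
  O: 1 × 15.999 = 15.999
Sum: 8×12.011 + 11×1.008 + 1×14.007 + 1×15.999 = 137.182 → 137.18 g/mol.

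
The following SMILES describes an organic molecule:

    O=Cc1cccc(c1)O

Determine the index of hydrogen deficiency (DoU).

5

Molecular formula: C7H6O2.
DoU = (2C + 2 + N − H − X) / 2, where X is the halogen count and O/S are ignored.
    = (2·7 + 2 + 0 − 6 − 0) / 2 = 10 / 2 = 5.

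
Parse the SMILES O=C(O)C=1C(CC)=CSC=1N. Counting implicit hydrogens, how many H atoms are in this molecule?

Walk through each heavy atom and fill implicit hydrogens from standard valence (C 4, N 3, O 2, S 2, halogen 1):
  atom 1: O, bond orders sum to 2 (valence 2) → 0 H
  atom 2: C, bond orders sum to 4 (valence 4) → 0 H
  atom 3: O, bond orders sum to 1 (valence 2) → 1 H
  atom 4: C, bond orders sum to 4 (valence 4) → 0 H
  atom 5: C, bond orders sum to 4 (valence 4) → 0 H
  atom 6: C, bond orders sum to 2 (valence 4) → 2 H
  atom 7: C, bond orders sum to 1 (valence 4) → 3 H
  atom 8: C, bond orders sum to 3 (valence 4) → 1 H
  atom 9: S, bond orders sum to 2 (valence 2) → 0 H
  atom 10: C, bond orders sum to 4 (valence 4) → 0 H
  atom 11: N, bond orders sum to 1 (valence 3) → 2 H
Total hydrogens: 9.

9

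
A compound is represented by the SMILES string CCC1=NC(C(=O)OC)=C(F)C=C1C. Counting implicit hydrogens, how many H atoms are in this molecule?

12

Walk through each heavy atom and fill implicit hydrogens from standard valence (C 4, N 3, O 2, S 2, halogen 1):
  atom 1: C, bond orders sum to 1 (valence 4) → 3 H
  atom 2: C, bond orders sum to 2 (valence 4) → 2 H
  atom 3: C, bond orders sum to 4 (valence 4) → 0 H
  atom 4: N, bond orders sum to 3 (valence 3) → 0 H
  atom 5: C, bond orders sum to 4 (valence 4) → 0 H
  atom 6: C, bond orders sum to 4 (valence 4) → 0 H
  atom 7: O, bond orders sum to 2 (valence 2) → 0 H
  atom 8: O, bond orders sum to 2 (valence 2) → 0 H
  atom 9: C, bond orders sum to 1 (valence 4) → 3 H
  atom 10: C, bond orders sum to 4 (valence 4) → 0 H
  atom 11: F (halogen, monovalent) → 0 H
  atom 12: C, bond orders sum to 3 (valence 4) → 1 H
  atom 13: C, bond orders sum to 4 (valence 4) → 0 H
  atom 14: C, bond orders sum to 1 (valence 4) → 3 H
Total hydrogens: 12.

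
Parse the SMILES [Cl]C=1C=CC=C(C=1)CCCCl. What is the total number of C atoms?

9

Count every carbon token in the SMILES (each C, including those in ring-closure positions and inside branches).
Carbon count: 9.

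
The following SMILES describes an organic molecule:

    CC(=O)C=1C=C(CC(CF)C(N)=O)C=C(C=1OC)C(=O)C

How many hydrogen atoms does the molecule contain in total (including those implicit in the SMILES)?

18

Walk through each heavy atom and fill implicit hydrogens from standard valence (C 4, N 3, O 2, S 2, halogen 1):
  atom 1: C, bond orders sum to 1 (valence 4) → 3 H
  atom 2: C, bond orders sum to 4 (valence 4) → 0 H
  atom 3: O, bond orders sum to 2 (valence 2) → 0 H
  atom 4: C, bond orders sum to 4 (valence 4) → 0 H
  atom 5: C, bond orders sum to 3 (valence 4) → 1 H
  atom 6: C, bond orders sum to 4 (valence 4) → 0 H
  atom 7: C, bond orders sum to 2 (valence 4) → 2 H
  atom 8: C, bond orders sum to 3 (valence 4) → 1 H
  atom 9: C, bond orders sum to 2 (valence 4) → 2 H
  atom 10: F (halogen, monovalent) → 0 H
  atom 11: C, bond orders sum to 4 (valence 4) → 0 H
  atom 12: N, bond orders sum to 1 (valence 3) → 2 H
  atom 13: O, bond orders sum to 2 (valence 2) → 0 H
  atom 14: C, bond orders sum to 3 (valence 4) → 1 H
  atom 15: C, bond orders sum to 4 (valence 4) → 0 H
  atom 16: C, bond orders sum to 4 (valence 4) → 0 H
  atom 17: O, bond orders sum to 2 (valence 2) → 0 H
  atom 18: C, bond orders sum to 1 (valence 4) → 3 H
  atom 19: C, bond orders sum to 4 (valence 4) → 0 H
  atom 20: O, bond orders sum to 2 (valence 2) → 0 H
  atom 21: C, bond orders sum to 1 (valence 4) → 3 H
Total hydrogens: 18.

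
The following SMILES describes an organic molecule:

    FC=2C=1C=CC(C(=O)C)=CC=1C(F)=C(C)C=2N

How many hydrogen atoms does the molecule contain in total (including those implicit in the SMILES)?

11

Walk through each heavy atom and fill implicit hydrogens from standard valence (C 4, N 3, O 2, S 2, halogen 1):
  atom 1: F (halogen, monovalent) → 0 H
  atom 2: C, bond orders sum to 4 (valence 4) → 0 H
  atom 3: C, bond orders sum to 4 (valence 4) → 0 H
  atom 4: C, bond orders sum to 3 (valence 4) → 1 H
  atom 5: C, bond orders sum to 3 (valence 4) → 1 H
  atom 6: C, bond orders sum to 4 (valence 4) → 0 H
  atom 7: C, bond orders sum to 4 (valence 4) → 0 H
  atom 8: O, bond orders sum to 2 (valence 2) → 0 H
  atom 9: C, bond orders sum to 1 (valence 4) → 3 H
  atom 10: C, bond orders sum to 3 (valence 4) → 1 H
  atom 11: C, bond orders sum to 4 (valence 4) → 0 H
  atom 12: C, bond orders sum to 4 (valence 4) → 0 H
  atom 13: F (halogen, monovalent) → 0 H
  atom 14: C, bond orders sum to 4 (valence 4) → 0 H
  atom 15: C, bond orders sum to 1 (valence 4) → 3 H
  atom 16: C, bond orders sum to 4 (valence 4) → 0 H
  atom 17: N, bond orders sum to 1 (valence 3) → 2 H
Total hydrogens: 11.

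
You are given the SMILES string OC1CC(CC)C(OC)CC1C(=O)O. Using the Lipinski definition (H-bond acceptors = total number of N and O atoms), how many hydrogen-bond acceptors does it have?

N atoms: 0; O atoms: 4.
Lipinski HBA = 0 + 4 = 4.

4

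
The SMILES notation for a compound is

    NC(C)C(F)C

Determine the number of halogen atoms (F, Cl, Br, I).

Halogen atoms appear at heavy-atom position 5 (1×F).
Other groups present: 1 primary amine.
Halogen count: 1.

1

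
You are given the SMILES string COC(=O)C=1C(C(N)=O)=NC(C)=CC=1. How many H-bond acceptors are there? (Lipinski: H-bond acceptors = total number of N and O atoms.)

5

N atoms: 2; O atoms: 3.
Lipinski HBA = 2 + 3 = 5.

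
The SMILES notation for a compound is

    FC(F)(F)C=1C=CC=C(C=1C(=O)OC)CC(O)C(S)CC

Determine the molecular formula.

C14H17F3O3S

Walk through each heavy atom and fill implicit hydrogens from standard valence (C 4, N 3, O 2, S 2, halogen 1):
  atom 1: F (halogen, monovalent) → 0 H
  atom 2: C, bond orders sum to 4 (valence 4) → 0 H
  atom 3: F (halogen, monovalent) → 0 H
  atom 4: F (halogen, monovalent) → 0 H
  atom 5: C, bond orders sum to 4 (valence 4) → 0 H
  atom 6: C, bond orders sum to 3 (valence 4) → 1 H
  atom 7: C, bond orders sum to 3 (valence 4) → 1 H
  atom 8: C, bond orders sum to 3 (valence 4) → 1 H
  atom 9: C, bond orders sum to 4 (valence 4) → 0 H
  atom 10: C, bond orders sum to 4 (valence 4) → 0 H
  atom 11: C, bond orders sum to 4 (valence 4) → 0 H
  atom 12: O, bond orders sum to 2 (valence 2) → 0 H
  atom 13: O, bond orders sum to 2 (valence 2) → 0 H
  atom 14: C, bond orders sum to 1 (valence 4) → 3 H
  atom 15: C, bond orders sum to 2 (valence 4) → 2 H
  atom 16: C, bond orders sum to 3 (valence 4) → 1 H
  atom 17: O, bond orders sum to 1 (valence 2) → 1 H
  atom 18: C, bond orders sum to 3 (valence 4) → 1 H
  atom 19: S, bond orders sum to 1 (valence 2) → 1 H
  atom 20: C, bond orders sum to 2 (valence 4) → 2 H
  atom 21: C, bond orders sum to 1 (valence 4) → 3 H
Totals → C:14, H:17, F:3, O:3, S:1.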